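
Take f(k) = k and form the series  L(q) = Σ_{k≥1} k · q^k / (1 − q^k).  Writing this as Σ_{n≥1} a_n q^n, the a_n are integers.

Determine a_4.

a_4 = 7

n=4: 4·1 2·2 1·4  f→[4+2+1]=7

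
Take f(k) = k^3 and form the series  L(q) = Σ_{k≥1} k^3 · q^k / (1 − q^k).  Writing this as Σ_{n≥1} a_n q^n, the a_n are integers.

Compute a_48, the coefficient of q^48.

a_48 = 131068

d|48:{48,24,16,12,8,6,4,3,2,1}  Σf=110592+13824+4096+1728+512+216+64+27+8+1=131068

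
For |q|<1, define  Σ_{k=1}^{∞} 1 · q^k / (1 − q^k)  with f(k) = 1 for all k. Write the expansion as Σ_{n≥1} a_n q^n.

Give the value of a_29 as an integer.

a_29 = 2

[q^29] f(29)=1,f(1)=1 ⇒ 2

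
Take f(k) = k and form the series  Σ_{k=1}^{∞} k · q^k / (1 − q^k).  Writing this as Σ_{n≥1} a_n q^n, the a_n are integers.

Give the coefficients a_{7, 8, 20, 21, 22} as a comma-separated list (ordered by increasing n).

q^7  k|7↦f(k): 7:7 1:1  a_7=8
[q^8] f(8)=8,f(4)=4,f(2)=2,f(1)=1 ⇒ 15
q^20  k|20↦f(k): 1:1 2:2 4:4 5:5 10:10 20:20  a_20=42
q^21  k|21↦f(k): 21:21 7:7 3:3 1:1  a_21=32
[q^22] f(1)=1,f(2)=2,f(11)=11,f(22)=22 ⇒ 36

8, 15, 42, 32, 36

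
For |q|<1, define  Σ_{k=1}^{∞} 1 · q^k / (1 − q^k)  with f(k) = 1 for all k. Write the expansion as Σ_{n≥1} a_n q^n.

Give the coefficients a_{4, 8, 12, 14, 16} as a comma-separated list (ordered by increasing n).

3, 4, 6, 4, 5

[q^4] f(4)=1,f(2)=1,f(1)=1 ⇒ 3
n=8: 1·8 2·4 4·2 8·1  f→[1+1+1+1]=4
[q^12] f(1)=1,f(2)=1,f(3)=1,f(4)=1,f(6)=1,f(12)=1 ⇒ 6
d|14:{1,2,7,14}  Σf=1+1+1+1=4
d|16:{16,8,4,2,1}  Σf=1+1+1+1+1=5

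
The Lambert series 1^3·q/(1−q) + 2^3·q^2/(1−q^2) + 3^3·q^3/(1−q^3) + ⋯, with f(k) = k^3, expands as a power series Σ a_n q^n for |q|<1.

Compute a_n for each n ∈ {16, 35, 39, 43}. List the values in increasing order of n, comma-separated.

q^16  k|16↦f(k): 1:1 2:8 4:64 8:512 16:4096  a_16=4681
[q^35] f(35)=42875,f(7)=343,f(5)=125,f(1)=1 ⇒ 43344
n=39: 1·39 3·13 13·3 39·1  f→[1+27+2197+59319]=61544
n=43: 43·1 1·43  f→[79507+1]=79508

4681, 43344, 61544, 79508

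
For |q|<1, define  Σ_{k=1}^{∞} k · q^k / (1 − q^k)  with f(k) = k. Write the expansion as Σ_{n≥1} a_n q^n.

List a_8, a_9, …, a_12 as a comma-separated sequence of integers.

q^8  k|8↦f(k): 1:1 2:2 4:4 8:8  a_8=15
[q^9] f(1)=1,f(3)=3,f(9)=9 ⇒ 13
n=10: 1·10 2·5 5·2 10·1  f→[1+2+5+10]=18
q^11  k|11↦f(k): 1:1 11:11  a_11=12
n=12: 12·1 6·2 4·3 3·4 2·6 1·12  f→[12+6+4+3+2+1]=28

15, 13, 18, 12, 28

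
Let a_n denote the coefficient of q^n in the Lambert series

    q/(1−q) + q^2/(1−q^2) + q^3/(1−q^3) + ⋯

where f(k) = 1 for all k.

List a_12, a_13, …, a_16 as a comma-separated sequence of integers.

n=12: 1·12 2·6 3·4 4·3 6·2 12·1  f→[1+1+1+1+1+1]=6
q^13  k|13↦f(k): 1:1 13:1  a_13=2
q^14  k|14↦f(k): 14:1 7:1 2:1 1:1  a_14=4
[q^15] f(1)=1,f(3)=1,f(5)=1,f(15)=1 ⇒ 4
[q^16] f(1)=1,f(2)=1,f(4)=1,f(8)=1,f(16)=1 ⇒ 5

6, 2, 4, 4, 5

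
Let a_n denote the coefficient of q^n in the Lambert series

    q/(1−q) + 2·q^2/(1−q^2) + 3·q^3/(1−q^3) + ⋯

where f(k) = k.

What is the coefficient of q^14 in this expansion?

[q^14] f(1)=1,f(2)=2,f(7)=7,f(14)=14 ⇒ 24

a_14 = 24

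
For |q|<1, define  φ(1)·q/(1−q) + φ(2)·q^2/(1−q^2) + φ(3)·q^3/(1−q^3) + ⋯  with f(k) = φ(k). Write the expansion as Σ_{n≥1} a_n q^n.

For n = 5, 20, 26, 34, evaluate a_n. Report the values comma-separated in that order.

q^5  k|5↦φ(k): 1:1 5:4  a_5=5
[q^20] φ(1)=1,φ(2)=1,φ(4)=2,φ(5)=4,φ(10)=4,φ(20)=8 ⇒ 20
n=26: 26·1 13·2 2·13 1·26  φ→[12+12+1+1]=26
q^34  k|34↦φ(k): 1:1 2:1 17:16 34:16  a_34=34

5, 20, 26, 34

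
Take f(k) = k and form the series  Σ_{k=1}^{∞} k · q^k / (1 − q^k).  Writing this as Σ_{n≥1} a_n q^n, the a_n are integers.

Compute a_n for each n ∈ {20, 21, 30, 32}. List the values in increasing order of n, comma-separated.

n=20: 20·1 10·2 5·4 4·5 2·10 1·20  f→[20+10+5+4+2+1]=42
[q^21] f(21)=21,f(7)=7,f(3)=3,f(1)=1 ⇒ 32
d|30:{1,2,3,5,6,10,15,30}  Σf=1+2+3+5+6+10+15+30=72
[q^32] f(1)=1,f(2)=2,f(4)=4,f(8)=8,f(16)=16,f(32)=32 ⇒ 63

42, 32, 72, 63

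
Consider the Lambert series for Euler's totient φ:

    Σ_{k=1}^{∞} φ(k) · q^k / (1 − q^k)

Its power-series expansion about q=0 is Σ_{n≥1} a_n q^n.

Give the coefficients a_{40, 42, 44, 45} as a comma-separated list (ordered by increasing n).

d|40:{1,2,4,5,8,10,20,40}  Σφ=1+1+2+4+4+4+8+16=40
n=42: 42·1 21·2 14·3 7·6 6·7 3·14 2·21 1·42  φ→[12+12+6+6+2+2+1+1]=42
q^44  k|44↦φ(k): 1:1 2:1 4:2 11:10 22:10 44:20  a_44=44
n=45: 1·45 3·15 5·9 9·5 15·3 45·1  φ→[1+2+4+6+8+24]=45

40, 42, 44, 45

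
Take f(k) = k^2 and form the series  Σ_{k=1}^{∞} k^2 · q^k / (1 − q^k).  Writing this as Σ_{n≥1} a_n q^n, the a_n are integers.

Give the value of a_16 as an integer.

n=16: 16·1 8·2 4·4 2·8 1·16  f→[256+64+16+4+1]=341

a_16 = 341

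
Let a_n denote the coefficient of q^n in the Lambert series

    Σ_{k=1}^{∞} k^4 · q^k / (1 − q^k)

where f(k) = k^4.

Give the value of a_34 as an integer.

a_34 = 1419874

q^34  k|34↦f(k): 1:1 2:16 17:83521 34:1336336  a_34=1419874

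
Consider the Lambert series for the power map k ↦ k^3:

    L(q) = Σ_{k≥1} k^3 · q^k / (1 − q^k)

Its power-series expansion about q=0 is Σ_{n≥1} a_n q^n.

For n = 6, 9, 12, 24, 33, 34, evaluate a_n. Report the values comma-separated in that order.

252, 757, 2044, 16380, 37296, 44226

[q^6] f(6)=216,f(3)=27,f(2)=8,f(1)=1 ⇒ 252
n=9: 1·9 3·3 9·1  f→[1+27+729]=757
q^12  k|12↦f(k): 12:1728 6:216 4:64 3:27 2:8 1:1  a_12=2044
q^24  k|24↦f(k): 1:1 2:8 3:27 4:64 6:216 8:512 12:1728 24:13824  a_24=16380
[q^33] f(1)=1,f(3)=27,f(11)=1331,f(33)=35937 ⇒ 37296
n=34: 1·34 2·17 17·2 34·1  f→[1+8+4913+39304]=44226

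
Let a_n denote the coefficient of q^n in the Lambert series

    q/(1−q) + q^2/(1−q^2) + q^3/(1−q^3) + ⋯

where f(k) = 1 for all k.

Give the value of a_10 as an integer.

q^10  k|10↦f(k): 1:1 2:1 5:1 10:1  a_10=4

a_10 = 4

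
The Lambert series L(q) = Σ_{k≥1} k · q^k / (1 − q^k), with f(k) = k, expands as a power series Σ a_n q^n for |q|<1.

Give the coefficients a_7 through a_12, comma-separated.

8, 15, 13, 18, 12, 28

q^7  k|7↦f(k): 7:7 1:1  a_7=8
[q^8] f(1)=1,f(2)=2,f(4)=4,f(8)=8 ⇒ 15
n=9: 9·1 3·3 1·9  f→[9+3+1]=13
n=10: 1·10 2·5 5·2 10·1  f→[1+2+5+10]=18
d|11:{1,11}  Σf=1+11=12
n=12: 12·1 6·2 4·3 3·4 2·6 1·12  f→[12+6+4+3+2+1]=28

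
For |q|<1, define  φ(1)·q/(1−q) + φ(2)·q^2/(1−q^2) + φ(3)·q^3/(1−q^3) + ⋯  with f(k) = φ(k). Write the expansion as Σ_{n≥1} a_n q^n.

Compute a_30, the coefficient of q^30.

d|30:{30,15,10,6,5,3,2,1}  Σφ=8+8+4+2+4+2+1+1=30

a_30 = 30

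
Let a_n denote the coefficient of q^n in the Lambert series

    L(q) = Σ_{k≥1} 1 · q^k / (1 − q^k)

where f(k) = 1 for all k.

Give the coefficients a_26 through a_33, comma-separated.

4, 4, 6, 2, 8, 2, 6, 4

d|26:{1,2,13,26}  Σf=1+1+1+1=4
d|27:{1,3,9,27}  Σf=1+1+1+1=4
[q^28] f(28)=1,f(14)=1,f(7)=1,f(4)=1,f(2)=1,f(1)=1 ⇒ 6
q^29  k|29↦f(k): 1:1 29:1  a_29=2
q^30  k|30↦f(k): 1:1 2:1 3:1 5:1 6:1 10:1 15:1 30:1  a_30=8
n=31: 1·31 31·1  f→[1+1]=2
q^32  k|32↦f(k): 32:1 16:1 8:1 4:1 2:1 1:1  a_32=6
q^33  k|33↦f(k): 33:1 11:1 3:1 1:1  a_33=4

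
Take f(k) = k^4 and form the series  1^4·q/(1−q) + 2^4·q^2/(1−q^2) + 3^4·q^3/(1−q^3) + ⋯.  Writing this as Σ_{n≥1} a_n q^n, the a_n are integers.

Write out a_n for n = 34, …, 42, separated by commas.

1419874, 1503652, 1813539, 1874162, 2215474, 2342084, 2734994, 2825762, 3348388

q^34  k|34↦f(k): 34:1336336 17:83521 2:16 1:1  a_34=1419874
n=35: 35·1 7·5 5·7 1·35  f→[1500625+2401+625+1]=1503652
[q^36] f(1)=1,f(2)=16,f(3)=81,f(4)=256,f(6)=1296,f(9)=6561,f(12)=20736,f(18)=104976,f(36)=1679616 ⇒ 1813539
d|37:{1,37}  Σf=1+1874161=1874162
d|38:{1,2,19,38}  Σf=1+16+130321+2085136=2215474
d|39:{39,13,3,1}  Σf=2313441+28561+81+1=2342084
q^40  k|40↦f(k): 1:1 2:16 4:256 5:625 8:4096 10:10000 20:160000 40:2560000  a_40=2734994
[q^41] f(41)=2825761,f(1)=1 ⇒ 2825762
n=42: 1·42 2·21 3·14 6·7 7·6 14·3 21·2 42·1  f→[1+16+81+1296+2401+38416+194481+3111696]=3348388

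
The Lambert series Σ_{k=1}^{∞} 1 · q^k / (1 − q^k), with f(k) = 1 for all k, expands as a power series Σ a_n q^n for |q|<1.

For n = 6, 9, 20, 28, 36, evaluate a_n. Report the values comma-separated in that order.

4, 3, 6, 6, 9

q^6  k|6↦f(k): 1:1 2:1 3:1 6:1  a_6=4
d|9:{9,3,1}  Σf=1+1+1=3
[q^20] f(20)=1,f(10)=1,f(5)=1,f(4)=1,f(2)=1,f(1)=1 ⇒ 6
n=28: 28·1 14·2 7·4 4·7 2·14 1·28  f→[1+1+1+1+1+1]=6
d|36:{36,18,12,9,6,4,3,2,1}  Σf=1+1+1+1+1+1+1+1+1=9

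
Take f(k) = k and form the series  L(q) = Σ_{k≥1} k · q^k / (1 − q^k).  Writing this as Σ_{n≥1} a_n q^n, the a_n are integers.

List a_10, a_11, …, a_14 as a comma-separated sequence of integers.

n=10: 10·1 5·2 2·5 1·10  f→[10+5+2+1]=18
[q^11] f(1)=1,f(11)=11 ⇒ 12
n=12: 1·12 2·6 3·4 4·3 6·2 12·1  f→[1+2+3+4+6+12]=28
[q^13] f(13)=13,f(1)=1 ⇒ 14
d|14:{1,2,7,14}  Σf=1+2+7+14=24

18, 12, 28, 14, 24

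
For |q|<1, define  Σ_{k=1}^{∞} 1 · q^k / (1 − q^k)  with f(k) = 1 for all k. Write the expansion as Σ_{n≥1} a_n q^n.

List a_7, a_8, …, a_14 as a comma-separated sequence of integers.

n=7: 7·1 1·7  f→[1+1]=2
q^8  k|8↦f(k): 8:1 4:1 2:1 1:1  a_8=4
n=9: 1·9 3·3 9·1  f→[1+1+1]=3
q^10  k|10↦f(k): 1:1 2:1 5:1 10:1  a_10=4
n=11: 11·1 1·11  f→[1+1]=2
d|12:{1,2,3,4,6,12}  Σf=1+1+1+1+1+1=6
n=13: 1·13 13·1  f→[1+1]=2
[q^14] f(1)=1,f(2)=1,f(7)=1,f(14)=1 ⇒ 4

2, 4, 3, 4, 2, 6, 2, 4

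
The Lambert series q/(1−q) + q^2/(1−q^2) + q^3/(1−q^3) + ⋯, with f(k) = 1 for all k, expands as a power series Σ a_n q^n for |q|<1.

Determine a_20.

a_20 = 6

q^20  k|20↦f(k): 1:1 2:1 4:1 5:1 10:1 20:1  a_20=6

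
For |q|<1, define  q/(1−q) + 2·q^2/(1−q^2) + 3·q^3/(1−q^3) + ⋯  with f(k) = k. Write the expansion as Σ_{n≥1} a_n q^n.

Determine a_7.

q^7  k|7↦f(k): 1:1 7:7  a_7=8

a_7 = 8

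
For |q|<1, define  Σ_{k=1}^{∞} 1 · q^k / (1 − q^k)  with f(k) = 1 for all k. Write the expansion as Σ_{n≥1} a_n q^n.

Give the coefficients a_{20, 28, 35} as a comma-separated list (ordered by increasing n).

6, 6, 4

n=20: 1·20 2·10 4·5 5·4 10·2 20·1  f→[1+1+1+1+1+1]=6
[q^28] f(1)=1,f(2)=1,f(4)=1,f(7)=1,f(14)=1,f(28)=1 ⇒ 6
q^35  k|35↦f(k): 1:1 5:1 7:1 35:1  a_35=4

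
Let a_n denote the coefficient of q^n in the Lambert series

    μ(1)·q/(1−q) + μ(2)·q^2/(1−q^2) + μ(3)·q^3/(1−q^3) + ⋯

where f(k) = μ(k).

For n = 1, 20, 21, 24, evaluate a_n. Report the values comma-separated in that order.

1, 0, 0, 0

q^1  k|1↦μ(k): 1:1  a_1=1
d|20:{1,2,4,5,10,20}  Σμ=1+(-1)+0+(-1)+1+0=0
n=21: 21·1 7·3 3·7 1·21  μ→[1+(-1)+(-1)+1]=0
q^24  k|24↦μ(k): 1:1 2:-1 3:-1 4:0 6:1 8:0 12:0 24:0  a_24=0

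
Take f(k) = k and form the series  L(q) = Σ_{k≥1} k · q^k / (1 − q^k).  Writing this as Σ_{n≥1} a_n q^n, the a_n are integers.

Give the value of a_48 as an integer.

a_48 = 124

[q^48] f(48)=48,f(24)=24,f(16)=16,f(12)=12,f(8)=8,f(6)=6,f(4)=4,f(3)=3,f(2)=2,f(1)=1 ⇒ 124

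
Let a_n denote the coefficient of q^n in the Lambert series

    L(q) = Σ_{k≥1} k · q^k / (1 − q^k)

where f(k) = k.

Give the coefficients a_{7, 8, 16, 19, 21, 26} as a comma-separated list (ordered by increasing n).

d|7:{1,7}  Σf=1+7=8
n=8: 8·1 4·2 2·4 1·8  f→[8+4+2+1]=15
q^16  k|16↦f(k): 1:1 2:2 4:4 8:8 16:16  a_16=31
d|19:{19,1}  Σf=19+1=20
[q^21] f(1)=1,f(3)=3,f(7)=7,f(21)=21 ⇒ 32
n=26: 26·1 13·2 2·13 1·26  f→[26+13+2+1]=42

8, 15, 31, 20, 32, 42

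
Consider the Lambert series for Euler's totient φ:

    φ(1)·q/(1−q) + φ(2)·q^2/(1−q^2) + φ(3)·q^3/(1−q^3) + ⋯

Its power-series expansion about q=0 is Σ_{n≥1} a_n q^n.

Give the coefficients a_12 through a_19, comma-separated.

q^12  k|12↦φ(k): 12:4 6:2 4:2 3:2 2:1 1:1  a_12=12
[q^13] φ(13)=12,φ(1)=1 ⇒ 13
n=14: 14·1 7·2 2·7 1·14  φ→[6+6+1+1]=14
d|15:{15,5,3,1}  Σφ=8+4+2+1=15
[q^16] φ(16)=8,φ(8)=4,φ(4)=2,φ(2)=1,φ(1)=1 ⇒ 16
q^17  k|17↦φ(k): 17:16 1:1  a_17=17
n=18: 18·1 9·2 6·3 3·6 2·9 1·18  φ→[6+6+2+2+1+1]=18
n=19: 19·1 1·19  φ→[18+1]=19

12, 13, 14, 15, 16, 17, 18, 19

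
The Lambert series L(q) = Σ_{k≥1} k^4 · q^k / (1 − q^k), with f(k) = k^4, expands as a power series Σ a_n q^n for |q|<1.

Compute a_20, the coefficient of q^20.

d|20:{20,10,5,4,2,1}  Σf=160000+10000+625+256+16+1=170898

a_20 = 170898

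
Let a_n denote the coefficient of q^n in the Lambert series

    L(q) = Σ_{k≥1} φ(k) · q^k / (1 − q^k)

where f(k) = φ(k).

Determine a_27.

d|27:{27,9,3,1}  Σφ=18+6+2+1=27

a_27 = 27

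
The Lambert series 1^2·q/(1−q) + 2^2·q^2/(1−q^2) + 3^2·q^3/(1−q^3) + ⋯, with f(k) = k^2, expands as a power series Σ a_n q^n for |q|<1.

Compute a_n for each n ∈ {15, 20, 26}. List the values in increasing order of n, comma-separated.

260, 546, 850

q^15  k|15↦f(k): 1:1 3:9 5:25 15:225  a_15=260
[q^20] f(1)=1,f(2)=4,f(4)=16,f(5)=25,f(10)=100,f(20)=400 ⇒ 546
n=26: 1·26 2·13 13·2 26·1  f→[1+4+169+676]=850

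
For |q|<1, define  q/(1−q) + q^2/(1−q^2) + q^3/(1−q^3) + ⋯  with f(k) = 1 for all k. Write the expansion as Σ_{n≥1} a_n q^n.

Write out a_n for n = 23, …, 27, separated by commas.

2, 8, 3, 4, 4

q^23  k|23↦f(k): 1:1 23:1  a_23=2
q^24  k|24↦f(k): 1:1 2:1 3:1 4:1 6:1 8:1 12:1 24:1  a_24=8
d|25:{25,5,1}  Σf=1+1+1=3
[q^26] f(26)=1,f(13)=1,f(2)=1,f(1)=1 ⇒ 4
[q^27] f(27)=1,f(9)=1,f(3)=1,f(1)=1 ⇒ 4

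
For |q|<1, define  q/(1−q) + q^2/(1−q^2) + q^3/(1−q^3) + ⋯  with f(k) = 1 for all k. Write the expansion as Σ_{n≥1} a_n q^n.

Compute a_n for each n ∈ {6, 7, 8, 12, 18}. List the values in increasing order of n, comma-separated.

d|6:{6,3,2,1}  Σf=1+1+1+1=4
q^7  k|7↦f(k): 1:1 7:1  a_7=2
[q^8] f(8)=1,f(4)=1,f(2)=1,f(1)=1 ⇒ 4
d|12:{12,6,4,3,2,1}  Σf=1+1+1+1+1+1=6
q^18  k|18↦f(k): 1:1 2:1 3:1 6:1 9:1 18:1  a_18=6

4, 2, 4, 6, 6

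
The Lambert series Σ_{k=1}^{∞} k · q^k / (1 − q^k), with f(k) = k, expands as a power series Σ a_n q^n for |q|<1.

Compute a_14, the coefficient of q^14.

[q^14] f(1)=1,f(2)=2,f(7)=7,f(14)=14 ⇒ 24

a_14 = 24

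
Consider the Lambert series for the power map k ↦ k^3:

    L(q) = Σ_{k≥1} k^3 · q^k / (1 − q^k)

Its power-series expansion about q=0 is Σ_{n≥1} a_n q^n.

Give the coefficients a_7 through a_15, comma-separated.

d|7:{1,7}  Σf=1+343=344
[q^8] f(8)=512,f(4)=64,f(2)=8,f(1)=1 ⇒ 585
q^9  k|9↦f(k): 1:1 3:27 9:729  a_9=757
q^10  k|10↦f(k): 1:1 2:8 5:125 10:1000  a_10=1134
d|11:{1,11}  Σf=1+1331=1332
[q^12] f(12)=1728,f(6)=216,f(4)=64,f(3)=27,f(2)=8,f(1)=1 ⇒ 2044
d|13:{1,13}  Σf=1+2197=2198
q^14  k|14↦f(k): 14:2744 7:343 2:8 1:1  a_14=3096
n=15: 15·1 5·3 3·5 1·15  f→[3375+125+27+1]=3528

344, 585, 757, 1134, 1332, 2044, 2198, 3096, 3528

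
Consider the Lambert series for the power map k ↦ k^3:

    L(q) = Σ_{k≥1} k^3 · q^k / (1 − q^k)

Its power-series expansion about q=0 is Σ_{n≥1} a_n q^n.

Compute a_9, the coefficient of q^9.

a_9 = 757

n=9: 9·1 3·3 1·9  f→[729+27+1]=757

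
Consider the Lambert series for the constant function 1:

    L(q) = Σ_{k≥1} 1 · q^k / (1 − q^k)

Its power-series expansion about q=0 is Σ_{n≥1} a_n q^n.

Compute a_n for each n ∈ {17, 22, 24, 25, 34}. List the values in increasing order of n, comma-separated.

2, 4, 8, 3, 4

q^17  k|17↦f(k): 17:1 1:1  a_17=2
[q^22] f(22)=1,f(11)=1,f(2)=1,f(1)=1 ⇒ 4
[q^24] f(24)=1,f(12)=1,f(8)=1,f(6)=1,f(4)=1,f(3)=1,f(2)=1,f(1)=1 ⇒ 8
[q^25] f(25)=1,f(5)=1,f(1)=1 ⇒ 3
d|34:{1,2,17,34}  Σf=1+1+1+1=4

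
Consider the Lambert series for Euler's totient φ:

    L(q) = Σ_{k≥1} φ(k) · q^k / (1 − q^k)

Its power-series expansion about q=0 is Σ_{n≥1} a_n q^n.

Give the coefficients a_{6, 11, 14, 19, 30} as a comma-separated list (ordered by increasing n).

n=6: 6·1 3·2 2·3 1·6  φ→[2+2+1+1]=6
d|11:{1,11}  Σφ=1+10=11
[q^14] φ(14)=6,φ(7)=6,φ(2)=1,φ(1)=1 ⇒ 14
n=19: 19·1 1·19  φ→[18+1]=19
n=30: 1·30 2·15 3·10 5·6 6·5 10·3 15·2 30·1  φ→[1+1+2+4+2+4+8+8]=30

6, 11, 14, 19, 30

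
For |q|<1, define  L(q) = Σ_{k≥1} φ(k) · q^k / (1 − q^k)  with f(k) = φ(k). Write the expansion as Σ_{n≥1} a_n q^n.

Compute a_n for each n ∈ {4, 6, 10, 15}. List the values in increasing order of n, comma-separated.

d|4:{1,2,4}  Σφ=1+1+2=4
q^6  k|6↦φ(k): 6:2 3:2 2:1 1:1  a_6=6
q^10  k|10↦φ(k): 10:4 5:4 2:1 1:1  a_10=10
d|15:{15,5,3,1}  Σφ=8+4+2+1=15

4, 6, 10, 15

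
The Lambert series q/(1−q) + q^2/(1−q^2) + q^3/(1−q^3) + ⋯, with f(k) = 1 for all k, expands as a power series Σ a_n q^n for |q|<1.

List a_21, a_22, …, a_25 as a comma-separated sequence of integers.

d|21:{1,3,7,21}  Σf=1+1+1+1=4
d|22:{22,11,2,1}  Σf=1+1+1+1=4
n=23: 1·23 23·1  f→[1+1]=2
[q^24] f(1)=1,f(2)=1,f(3)=1,f(4)=1,f(6)=1,f(8)=1,f(12)=1,f(24)=1 ⇒ 8
n=25: 1·25 5·5 25·1  f→[1+1+1]=3

4, 4, 2, 8, 3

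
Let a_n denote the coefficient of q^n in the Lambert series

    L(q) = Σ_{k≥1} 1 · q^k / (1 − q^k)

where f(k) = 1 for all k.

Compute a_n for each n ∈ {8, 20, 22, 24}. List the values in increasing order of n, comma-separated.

n=8: 8·1 4·2 2·4 1·8  f→[1+1+1+1]=4
q^20  k|20↦f(k): 20:1 10:1 5:1 4:1 2:1 1:1  a_20=6
q^22  k|22↦f(k): 22:1 11:1 2:1 1:1  a_22=4
[q^24] f(1)=1,f(2)=1,f(3)=1,f(4)=1,f(6)=1,f(8)=1,f(12)=1,f(24)=1 ⇒ 8

4, 6, 4, 8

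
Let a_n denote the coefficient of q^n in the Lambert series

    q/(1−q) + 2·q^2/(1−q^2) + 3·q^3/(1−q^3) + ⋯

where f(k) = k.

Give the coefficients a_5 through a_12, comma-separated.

n=5: 1·5 5·1  f→[1+5]=6
d|6:{1,2,3,6}  Σf=1+2+3+6=12
[q^7] f(1)=1,f(7)=7 ⇒ 8
n=8: 8·1 4·2 2·4 1·8  f→[8+4+2+1]=15
q^9  k|9↦f(k): 9:9 3:3 1:1  a_9=13
[q^10] f(10)=10,f(5)=5,f(2)=2,f(1)=1 ⇒ 18
d|11:{11,1}  Σf=11+1=12
n=12: 1·12 2·6 3·4 4·3 6·2 12·1  f→[1+2+3+4+6+12]=28

6, 12, 8, 15, 13, 18, 12, 28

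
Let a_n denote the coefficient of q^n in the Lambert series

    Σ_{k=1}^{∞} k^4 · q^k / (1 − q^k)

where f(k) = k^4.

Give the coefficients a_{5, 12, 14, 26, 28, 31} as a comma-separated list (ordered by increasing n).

626, 22386, 40834, 485554, 655746, 923522

d|5:{1,5}  Σf=1+625=626
[q^12] f(1)=1,f(2)=16,f(3)=81,f(4)=256,f(6)=1296,f(12)=20736 ⇒ 22386
[q^14] f(1)=1,f(2)=16,f(7)=2401,f(14)=38416 ⇒ 40834
n=26: 26·1 13·2 2·13 1·26  f→[456976+28561+16+1]=485554
[q^28] f(28)=614656,f(14)=38416,f(7)=2401,f(4)=256,f(2)=16,f(1)=1 ⇒ 655746
n=31: 1·31 31·1  f→[1+923521]=923522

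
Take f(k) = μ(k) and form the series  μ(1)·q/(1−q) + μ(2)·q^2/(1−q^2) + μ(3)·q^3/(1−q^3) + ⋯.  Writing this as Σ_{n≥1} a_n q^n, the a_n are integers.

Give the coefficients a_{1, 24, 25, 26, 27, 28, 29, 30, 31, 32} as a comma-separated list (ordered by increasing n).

1, 0, 0, 0, 0, 0, 0, 0, 0, 0

n=1: 1·1  μ→[1]=1
n=24: 24·1 12·2 8·3 6·4 4·6 3·8 2·12 1·24  μ→[0+0+0+1+0+(-1)+(-1)+1]=0
[q^25] μ(25)=0,μ(5)=-1,μ(1)=1 ⇒ 0
[q^26] μ(1)=1,μ(2)=-1,μ(13)=-1,μ(26)=1 ⇒ 0
d|27:{1,3,9,27}  Σμ=1+(-1)+0+0=0
d|28:{1,2,4,7,14,28}  Σμ=1+(-1)+0+(-1)+1+0=0
n=29: 1·29 29·1  μ→[1+(-1)]=0
q^30  k|30↦μ(k): 30:-1 15:1 10:1 6:1 5:-1 3:-1 2:-1 1:1  a_30=0
q^31  k|31↦μ(k): 1:1 31:-1  a_31=0
d|32:{32,16,8,4,2,1}  Σμ=0+0+0+0+(-1)+1=0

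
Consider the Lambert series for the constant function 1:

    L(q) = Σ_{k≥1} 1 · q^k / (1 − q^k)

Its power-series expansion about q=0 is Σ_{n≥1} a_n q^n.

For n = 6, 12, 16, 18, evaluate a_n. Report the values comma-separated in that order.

4, 6, 5, 6

d|6:{1,2,3,6}  Σf=1+1+1+1=4
d|12:{12,6,4,3,2,1}  Σf=1+1+1+1+1+1=6
[q^16] f(1)=1,f(2)=1,f(4)=1,f(8)=1,f(16)=1 ⇒ 5
d|18:{18,9,6,3,2,1}  Σf=1+1+1+1+1+1=6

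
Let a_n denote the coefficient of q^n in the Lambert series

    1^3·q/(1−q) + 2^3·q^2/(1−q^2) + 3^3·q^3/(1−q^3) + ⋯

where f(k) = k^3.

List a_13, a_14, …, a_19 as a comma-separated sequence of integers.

2198, 3096, 3528, 4681, 4914, 6813, 6860

n=13: 1·13 13·1  f→[1+2197]=2198
[q^14] f(14)=2744,f(7)=343,f(2)=8,f(1)=1 ⇒ 3096
q^15  k|15↦f(k): 1:1 3:27 5:125 15:3375  a_15=3528
[q^16] f(1)=1,f(2)=8,f(4)=64,f(8)=512,f(16)=4096 ⇒ 4681
d|17:{17,1}  Σf=4913+1=4914
n=18: 18·1 9·2 6·3 3·6 2·9 1·18  f→[5832+729+216+27+8+1]=6813
n=19: 19·1 1·19  f→[6859+1]=6860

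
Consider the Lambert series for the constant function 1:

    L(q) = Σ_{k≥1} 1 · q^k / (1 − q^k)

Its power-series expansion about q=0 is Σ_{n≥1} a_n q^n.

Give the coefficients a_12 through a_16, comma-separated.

6, 2, 4, 4, 5

d|12:{12,6,4,3,2,1}  Σf=1+1+1+1+1+1=6
d|13:{13,1}  Σf=1+1=2
n=14: 14·1 7·2 2·7 1·14  f→[1+1+1+1]=4
[q^15] f(15)=1,f(5)=1,f(3)=1,f(1)=1 ⇒ 4
n=16: 16·1 8·2 4·4 2·8 1·16  f→[1+1+1+1+1]=5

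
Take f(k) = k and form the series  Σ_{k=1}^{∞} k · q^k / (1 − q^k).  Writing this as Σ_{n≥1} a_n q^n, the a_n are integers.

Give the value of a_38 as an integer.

a_38 = 60

[q^38] f(38)=38,f(19)=19,f(2)=2,f(1)=1 ⇒ 60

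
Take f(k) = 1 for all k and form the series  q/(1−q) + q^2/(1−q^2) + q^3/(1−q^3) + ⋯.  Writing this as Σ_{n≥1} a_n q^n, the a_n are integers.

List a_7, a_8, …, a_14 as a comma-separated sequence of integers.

n=7: 7·1 1·7  f→[1+1]=2
n=8: 8·1 4·2 2·4 1·8  f→[1+1+1+1]=4
q^9  k|9↦f(k): 1:1 3:1 9:1  a_9=3
n=10: 1·10 2·5 5·2 10·1  f→[1+1+1+1]=4
n=11: 11·1 1·11  f→[1+1]=2
d|12:{12,6,4,3,2,1}  Σf=1+1+1+1+1+1=6
d|13:{1,13}  Σf=1+1=2
q^14  k|14↦f(k): 1:1 2:1 7:1 14:1  a_14=4

2, 4, 3, 4, 2, 6, 2, 4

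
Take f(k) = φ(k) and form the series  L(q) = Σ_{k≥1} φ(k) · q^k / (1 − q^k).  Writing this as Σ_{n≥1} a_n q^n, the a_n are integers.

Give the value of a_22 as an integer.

q^22  k|22↦φ(k): 1:1 2:1 11:10 22:10  a_22=22

a_22 = 22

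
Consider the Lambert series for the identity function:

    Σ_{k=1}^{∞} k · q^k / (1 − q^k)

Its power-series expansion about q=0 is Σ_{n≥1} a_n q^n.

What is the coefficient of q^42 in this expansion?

q^42  k|42↦f(k): 1:1 2:2 3:3 6:6 7:7 14:14 21:21 42:42  a_42=96

a_42 = 96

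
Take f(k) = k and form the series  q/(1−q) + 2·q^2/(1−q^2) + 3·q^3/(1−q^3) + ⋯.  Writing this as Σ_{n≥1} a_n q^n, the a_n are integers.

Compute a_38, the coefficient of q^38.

a_38 = 60

n=38: 1·38 2·19 19·2 38·1  f→[1+2+19+38]=60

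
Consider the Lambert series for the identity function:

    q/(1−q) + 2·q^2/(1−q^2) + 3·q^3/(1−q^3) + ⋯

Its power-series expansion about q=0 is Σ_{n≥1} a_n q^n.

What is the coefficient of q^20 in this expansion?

q^20  k|20↦f(k): 1:1 2:2 4:4 5:5 10:10 20:20  a_20=42

a_20 = 42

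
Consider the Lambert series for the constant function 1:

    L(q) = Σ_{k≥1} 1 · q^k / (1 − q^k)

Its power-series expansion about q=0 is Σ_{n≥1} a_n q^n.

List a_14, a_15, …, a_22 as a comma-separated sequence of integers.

4, 4, 5, 2, 6, 2, 6, 4, 4

[q^14] f(14)=1,f(7)=1,f(2)=1,f(1)=1 ⇒ 4
[q^15] f(1)=1,f(3)=1,f(5)=1,f(15)=1 ⇒ 4
n=16: 1·16 2·8 4·4 8·2 16·1  f→[1+1+1+1+1]=5
[q^17] f(17)=1,f(1)=1 ⇒ 2
n=18: 1·18 2·9 3·6 6·3 9·2 18·1  f→[1+1+1+1+1+1]=6
[q^19] f(1)=1,f(19)=1 ⇒ 2
n=20: 1·20 2·10 4·5 5·4 10·2 20·1  f→[1+1+1+1+1+1]=6
n=21: 21·1 7·3 3·7 1·21  f→[1+1+1+1]=4
[q^22] f(22)=1,f(11)=1,f(2)=1,f(1)=1 ⇒ 4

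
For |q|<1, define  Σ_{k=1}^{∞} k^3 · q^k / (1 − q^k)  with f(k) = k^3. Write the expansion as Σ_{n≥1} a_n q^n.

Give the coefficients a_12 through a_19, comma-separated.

n=12: 12·1 6·2 4·3 3·4 2·6 1·12  f→[1728+216+64+27+8+1]=2044
n=13: 1·13 13·1  f→[1+2197]=2198
n=14: 14·1 7·2 2·7 1·14  f→[2744+343+8+1]=3096
n=15: 1·15 3·5 5·3 15·1  f→[1+27+125+3375]=3528
q^16  k|16↦f(k): 16:4096 8:512 4:64 2:8 1:1  a_16=4681
d|17:{1,17}  Σf=1+4913=4914
d|18:{1,2,3,6,9,18}  Σf=1+8+27+216+729+5832=6813
q^19  k|19↦f(k): 1:1 19:6859  a_19=6860

2044, 2198, 3096, 3528, 4681, 4914, 6813, 6860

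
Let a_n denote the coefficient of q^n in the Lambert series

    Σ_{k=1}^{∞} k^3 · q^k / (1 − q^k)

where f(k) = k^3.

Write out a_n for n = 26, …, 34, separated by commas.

19782, 20440, 25112, 24390, 31752, 29792, 37449, 37296, 44226

n=26: 1·26 2·13 13·2 26·1  f→[1+8+2197+17576]=19782
n=27: 1·27 3·9 9·3 27·1  f→[1+27+729+19683]=20440
[q^28] f(28)=21952,f(14)=2744,f(7)=343,f(4)=64,f(2)=8,f(1)=1 ⇒ 25112
d|29:{1,29}  Σf=1+24389=24390
d|30:{30,15,10,6,5,3,2,1}  Σf=27000+3375+1000+216+125+27+8+1=31752
d|31:{31,1}  Σf=29791+1=29792
q^32  k|32↦f(k): 32:32768 16:4096 8:512 4:64 2:8 1:1  a_32=37449
n=33: 1·33 3·11 11·3 33·1  f→[1+27+1331+35937]=37296
[q^34] f(1)=1,f(2)=8,f(17)=4913,f(34)=39304 ⇒ 44226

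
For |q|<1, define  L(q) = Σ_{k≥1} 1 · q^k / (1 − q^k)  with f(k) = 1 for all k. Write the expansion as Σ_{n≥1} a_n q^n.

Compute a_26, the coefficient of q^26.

a_26 = 4

[q^26] f(1)=1,f(2)=1,f(13)=1,f(26)=1 ⇒ 4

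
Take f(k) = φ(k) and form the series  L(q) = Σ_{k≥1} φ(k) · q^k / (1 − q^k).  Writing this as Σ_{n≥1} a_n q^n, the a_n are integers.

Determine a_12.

q^12  k|12↦φ(k): 1:1 2:1 3:2 4:2 6:2 12:4  a_12=12

a_12 = 12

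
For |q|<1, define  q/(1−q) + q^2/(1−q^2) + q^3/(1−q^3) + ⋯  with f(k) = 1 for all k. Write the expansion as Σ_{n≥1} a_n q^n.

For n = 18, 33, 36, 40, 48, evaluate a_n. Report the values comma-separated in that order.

6, 4, 9, 8, 10

[q^18] f(18)=1,f(9)=1,f(6)=1,f(3)=1,f(2)=1,f(1)=1 ⇒ 6
n=33: 33·1 11·3 3·11 1·33  f→[1+1+1+1]=4
d|36:{36,18,12,9,6,4,3,2,1}  Σf=1+1+1+1+1+1+1+1+1=9
q^40  k|40↦f(k): 1:1 2:1 4:1 5:1 8:1 10:1 20:1 40:1  a_40=8
d|48:{48,24,16,12,8,6,4,3,2,1}  Σf=1+1+1+1+1+1+1+1+1+1=10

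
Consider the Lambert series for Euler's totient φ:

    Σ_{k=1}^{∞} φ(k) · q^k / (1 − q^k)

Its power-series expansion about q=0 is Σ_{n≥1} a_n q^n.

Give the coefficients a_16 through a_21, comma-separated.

d|16:{16,8,4,2,1}  Σφ=8+4+2+1+1=16
d|17:{17,1}  Σφ=16+1=17
n=18: 1·18 2·9 3·6 6·3 9·2 18·1  φ→[1+1+2+2+6+6]=18
n=19: 1·19 19·1  φ→[1+18]=19
n=20: 1·20 2·10 4·5 5·4 10·2 20·1  φ→[1+1+2+4+4+8]=20
d|21:{1,3,7,21}  Σφ=1+2+6+12=21

16, 17, 18, 19, 20, 21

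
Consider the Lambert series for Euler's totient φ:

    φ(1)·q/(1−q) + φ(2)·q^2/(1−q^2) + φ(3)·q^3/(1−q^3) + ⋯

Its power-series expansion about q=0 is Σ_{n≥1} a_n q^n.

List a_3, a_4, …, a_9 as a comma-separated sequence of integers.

q^3  k|3↦φ(k): 3:2 1:1  a_3=3
q^4  k|4↦φ(k): 1:1 2:1 4:2  a_4=4
n=5: 1·5 5·1  φ→[1+4]=5
d|6:{1,2,3,6}  Σφ=1+1+2+2=6
n=7: 7·1 1·7  φ→[6+1]=7
[q^8] φ(1)=1,φ(2)=1,φ(4)=2,φ(8)=4 ⇒ 8
[q^9] φ(9)=6,φ(3)=2,φ(1)=1 ⇒ 9

3, 4, 5, 6, 7, 8, 9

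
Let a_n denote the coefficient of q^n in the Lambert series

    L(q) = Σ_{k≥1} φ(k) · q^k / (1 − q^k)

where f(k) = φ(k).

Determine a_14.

n=14: 14·1 7·2 2·7 1·14  φ→[6+6+1+1]=14

a_14 = 14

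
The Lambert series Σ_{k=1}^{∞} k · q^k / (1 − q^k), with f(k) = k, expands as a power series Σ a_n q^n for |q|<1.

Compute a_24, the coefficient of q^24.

a_24 = 60

n=24: 1·24 2·12 3·8 4·6 6·4 8·3 12·2 24·1  f→[1+2+3+4+6+8+12+24]=60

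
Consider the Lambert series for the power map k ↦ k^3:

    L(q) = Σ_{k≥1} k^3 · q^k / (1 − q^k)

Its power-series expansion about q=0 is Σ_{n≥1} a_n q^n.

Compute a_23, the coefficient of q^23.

a_23 = 12168

[q^23] f(1)=1,f(23)=12167 ⇒ 12168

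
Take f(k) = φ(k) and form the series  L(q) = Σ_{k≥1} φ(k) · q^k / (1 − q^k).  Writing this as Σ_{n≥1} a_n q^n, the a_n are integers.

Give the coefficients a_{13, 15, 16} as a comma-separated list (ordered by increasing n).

[q^13] φ(1)=1,φ(13)=12 ⇒ 13
n=15: 15·1 5·3 3·5 1·15  φ→[8+4+2+1]=15
q^16  k|16↦φ(k): 16:8 8:4 4:2 2:1 1:1  a_16=16

13, 15, 16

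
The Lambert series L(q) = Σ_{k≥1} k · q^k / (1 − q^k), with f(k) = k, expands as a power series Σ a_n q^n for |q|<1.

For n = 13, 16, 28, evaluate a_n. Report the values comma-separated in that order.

14, 31, 56

n=13: 13·1 1·13  f→[13+1]=14
d|16:{16,8,4,2,1}  Σf=16+8+4+2+1=31
d|28:{28,14,7,4,2,1}  Σf=28+14+7+4+2+1=56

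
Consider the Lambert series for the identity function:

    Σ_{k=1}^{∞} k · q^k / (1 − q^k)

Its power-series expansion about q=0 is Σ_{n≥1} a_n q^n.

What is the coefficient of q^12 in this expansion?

q^12  k|12↦f(k): 12:12 6:6 4:4 3:3 2:2 1:1  a_12=28

a_12 = 28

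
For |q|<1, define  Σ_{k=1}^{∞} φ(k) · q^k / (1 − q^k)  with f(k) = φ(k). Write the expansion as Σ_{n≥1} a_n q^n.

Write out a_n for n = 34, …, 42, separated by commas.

d|34:{34,17,2,1}  Σφ=16+16+1+1=34
q^35  k|35↦φ(k): 1:1 5:4 7:6 35:24  a_35=35
d|36:{36,18,12,9,6,4,3,2,1}  Σφ=12+6+4+6+2+2+2+1+1=36
q^37  k|37↦φ(k): 37:36 1:1  a_37=37
[q^38] φ(1)=1,φ(2)=1,φ(19)=18,φ(38)=18 ⇒ 38
q^39  k|39↦φ(k): 1:1 3:2 13:12 39:24  a_39=39
n=40: 40·1 20·2 10·4 8·5 5·8 4·10 2·20 1·40  φ→[16+8+4+4+4+2+1+1]=40
d|41:{41,1}  Σφ=40+1=41
n=42: 42·1 21·2 14·3 7·6 6·7 3·14 2·21 1·42  φ→[12+12+6+6+2+2+1+1]=42

34, 35, 36, 37, 38, 39, 40, 41, 42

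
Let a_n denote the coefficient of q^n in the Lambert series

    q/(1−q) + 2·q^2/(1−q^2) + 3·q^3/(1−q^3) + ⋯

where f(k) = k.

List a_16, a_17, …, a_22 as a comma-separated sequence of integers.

31, 18, 39, 20, 42, 32, 36

q^16  k|16↦f(k): 16:16 8:8 4:4 2:2 1:1  a_16=31
[q^17] f(1)=1,f(17)=17 ⇒ 18
q^18  k|18↦f(k): 18:18 9:9 6:6 3:3 2:2 1:1  a_18=39
d|19:{1,19}  Σf=1+19=20
n=20: 1·20 2·10 4·5 5·4 10·2 20·1  f→[1+2+4+5+10+20]=42
d|21:{1,3,7,21}  Σf=1+3+7+21=32
n=22: 22·1 11·2 2·11 1·22  f→[22+11+2+1]=36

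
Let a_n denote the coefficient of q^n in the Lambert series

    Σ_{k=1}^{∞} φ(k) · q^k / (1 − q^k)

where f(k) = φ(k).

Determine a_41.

[q^41] φ(1)=1,φ(41)=40 ⇒ 41

a_41 = 41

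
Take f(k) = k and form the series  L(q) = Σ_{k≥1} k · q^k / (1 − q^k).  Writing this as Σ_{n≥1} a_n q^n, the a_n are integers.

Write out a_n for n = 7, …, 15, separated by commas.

8, 15, 13, 18, 12, 28, 14, 24, 24

q^7  k|7↦f(k): 7:7 1:1  a_7=8
n=8: 1·8 2·4 4·2 8·1  f→[1+2+4+8]=15
d|9:{9,3,1}  Σf=9+3+1=13
q^10  k|10↦f(k): 10:10 5:5 2:2 1:1  a_10=18
[q^11] f(1)=1,f(11)=11 ⇒ 12
q^12  k|12↦f(k): 1:1 2:2 3:3 4:4 6:6 12:12  a_12=28
[q^13] f(1)=1,f(13)=13 ⇒ 14
q^14  k|14↦f(k): 1:1 2:2 7:7 14:14  a_14=24
q^15  k|15↦f(k): 1:1 3:3 5:5 15:15  a_15=24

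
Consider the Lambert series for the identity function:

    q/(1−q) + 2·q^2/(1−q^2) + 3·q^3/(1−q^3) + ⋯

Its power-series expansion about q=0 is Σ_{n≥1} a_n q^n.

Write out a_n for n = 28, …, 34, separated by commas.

56, 30, 72, 32, 63, 48, 54

q^28  k|28↦f(k): 1:1 2:2 4:4 7:7 14:14 28:28  a_28=56
q^29  k|29↦f(k): 29:29 1:1  a_29=30
q^30  k|30↦f(k): 1:1 2:2 3:3 5:5 6:6 10:10 15:15 30:30  a_30=72
[q^31] f(31)=31,f(1)=1 ⇒ 32
n=32: 32·1 16·2 8·4 4·8 2·16 1·32  f→[32+16+8+4+2+1]=63
d|33:{33,11,3,1}  Σf=33+11+3+1=48
d|34:{1,2,17,34}  Σf=1+2+17+34=54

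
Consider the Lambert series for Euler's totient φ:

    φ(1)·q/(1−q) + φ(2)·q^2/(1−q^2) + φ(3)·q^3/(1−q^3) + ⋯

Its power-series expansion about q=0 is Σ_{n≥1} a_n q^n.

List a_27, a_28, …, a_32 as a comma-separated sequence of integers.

[q^27] φ(27)=18,φ(9)=6,φ(3)=2,φ(1)=1 ⇒ 27
[q^28] φ(28)=12,φ(14)=6,φ(7)=6,φ(4)=2,φ(2)=1,φ(1)=1 ⇒ 28
d|29:{1,29}  Σφ=1+28=29
d|30:{1,2,3,5,6,10,15,30}  Σφ=1+1+2+4+2+4+8+8=30
q^31  k|31↦φ(k): 31:30 1:1  a_31=31
n=32: 32·1 16·2 8·4 4·8 2·16 1·32  φ→[16+8+4+2+1+1]=32

27, 28, 29, 30, 31, 32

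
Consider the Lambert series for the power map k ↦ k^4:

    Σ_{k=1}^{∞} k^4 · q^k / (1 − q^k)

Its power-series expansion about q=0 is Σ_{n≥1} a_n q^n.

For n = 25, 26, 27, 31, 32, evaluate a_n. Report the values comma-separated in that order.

391251, 485554, 538084, 923522, 1118481

d|25:{1,5,25}  Σf=1+625+390625=391251
q^26  k|26↦f(k): 1:1 2:16 13:28561 26:456976  a_26=485554
n=27: 1·27 3·9 9·3 27·1  f→[1+81+6561+531441]=538084
[q^31] f(1)=1,f(31)=923521 ⇒ 923522
n=32: 32·1 16·2 8·4 4·8 2·16 1·32  f→[1048576+65536+4096+256+16+1]=1118481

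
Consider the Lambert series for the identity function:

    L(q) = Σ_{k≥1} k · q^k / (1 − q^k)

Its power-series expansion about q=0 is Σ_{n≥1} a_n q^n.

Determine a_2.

a_2 = 3

n=2: 1·2 2·1  f→[1+2]=3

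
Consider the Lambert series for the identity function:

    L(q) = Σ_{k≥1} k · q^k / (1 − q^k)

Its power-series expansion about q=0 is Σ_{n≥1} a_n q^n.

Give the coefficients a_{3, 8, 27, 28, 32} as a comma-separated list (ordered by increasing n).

4, 15, 40, 56, 63

d|3:{3,1}  Σf=3+1=4
[q^8] f(1)=1,f(2)=2,f(4)=4,f(8)=8 ⇒ 15
q^27  k|27↦f(k): 1:1 3:3 9:9 27:27  a_27=40
q^28  k|28↦f(k): 1:1 2:2 4:4 7:7 14:14 28:28  a_28=56
[q^32] f(32)=32,f(16)=16,f(8)=8,f(4)=4,f(2)=2,f(1)=1 ⇒ 63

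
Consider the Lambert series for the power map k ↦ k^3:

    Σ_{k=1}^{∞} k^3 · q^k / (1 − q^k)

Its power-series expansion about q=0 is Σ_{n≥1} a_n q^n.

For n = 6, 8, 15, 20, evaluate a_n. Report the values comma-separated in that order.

n=6: 1·6 2·3 3·2 6·1  f→[1+8+27+216]=252
q^8  k|8↦f(k): 8:512 4:64 2:8 1:1  a_8=585
[q^15] f(15)=3375,f(5)=125,f(3)=27,f(1)=1 ⇒ 3528
q^20  k|20↦f(k): 1:1 2:8 4:64 5:125 10:1000 20:8000  a_20=9198

252, 585, 3528, 9198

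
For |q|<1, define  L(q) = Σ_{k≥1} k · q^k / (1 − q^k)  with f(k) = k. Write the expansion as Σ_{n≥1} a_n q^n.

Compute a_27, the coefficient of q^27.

[q^27] f(1)=1,f(3)=3,f(9)=9,f(27)=27 ⇒ 40

a_27 = 40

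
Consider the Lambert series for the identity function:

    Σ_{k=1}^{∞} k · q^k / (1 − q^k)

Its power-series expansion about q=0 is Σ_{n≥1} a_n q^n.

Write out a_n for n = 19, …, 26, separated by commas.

n=19: 19·1 1·19  f→[19+1]=20
[q^20] f(1)=1,f(2)=2,f(4)=4,f(5)=5,f(10)=10,f(20)=20 ⇒ 42
d|21:{1,3,7,21}  Σf=1+3+7+21=32
q^22  k|22↦f(k): 1:1 2:2 11:11 22:22  a_22=36
q^23  k|23↦f(k): 1:1 23:23  a_23=24
d|24:{24,12,8,6,4,3,2,1}  Σf=24+12+8+6+4+3+2+1=60
q^25  k|25↦f(k): 25:25 5:5 1:1  a_25=31
[q^26] f(26)=26,f(13)=13,f(2)=2,f(1)=1 ⇒ 42

20, 42, 32, 36, 24, 60, 31, 42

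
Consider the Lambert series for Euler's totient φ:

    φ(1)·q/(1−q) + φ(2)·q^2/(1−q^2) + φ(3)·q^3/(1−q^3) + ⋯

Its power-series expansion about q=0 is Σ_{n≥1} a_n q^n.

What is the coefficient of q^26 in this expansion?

q^26  k|26↦φ(k): 26:12 13:12 2:1 1:1  a_26=26

a_26 = 26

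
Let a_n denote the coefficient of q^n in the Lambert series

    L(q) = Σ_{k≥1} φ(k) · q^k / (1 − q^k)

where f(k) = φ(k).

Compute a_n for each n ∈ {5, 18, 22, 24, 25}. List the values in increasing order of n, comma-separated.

q^5  k|5↦φ(k): 5:4 1:1  a_5=5
d|18:{18,9,6,3,2,1}  Σφ=6+6+2+2+1+1=18
n=22: 22·1 11·2 2·11 1·22  φ→[10+10+1+1]=22
[q^24] φ(1)=1,φ(2)=1,φ(3)=2,φ(4)=2,φ(6)=2,φ(8)=4,φ(12)=4,φ(24)=8 ⇒ 24
d|25:{1,5,25}  Σφ=1+4+20=25

5, 18, 22, 24, 25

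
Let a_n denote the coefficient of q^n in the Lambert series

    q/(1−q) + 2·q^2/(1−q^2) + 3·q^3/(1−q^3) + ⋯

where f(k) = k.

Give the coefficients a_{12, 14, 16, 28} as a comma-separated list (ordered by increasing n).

n=12: 12·1 6·2 4·3 3·4 2·6 1·12  f→[12+6+4+3+2+1]=28
[q^14] f(14)=14,f(7)=7,f(2)=2,f(1)=1 ⇒ 24
[q^16] f(1)=1,f(2)=2,f(4)=4,f(8)=8,f(16)=16 ⇒ 31
[q^28] f(1)=1,f(2)=2,f(4)=4,f(7)=7,f(14)=14,f(28)=28 ⇒ 56

28, 24, 31, 56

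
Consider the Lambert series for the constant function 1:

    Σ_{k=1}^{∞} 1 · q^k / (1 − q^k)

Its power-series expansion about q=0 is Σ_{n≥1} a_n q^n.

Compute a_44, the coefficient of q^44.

a_44 = 6

d|44:{1,2,4,11,22,44}  Σf=1+1+1+1+1+1=6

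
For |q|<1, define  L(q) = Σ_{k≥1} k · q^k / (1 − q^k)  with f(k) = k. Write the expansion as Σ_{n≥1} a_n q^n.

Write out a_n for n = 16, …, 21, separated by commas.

q^16  k|16↦f(k): 16:16 8:8 4:4 2:2 1:1  a_16=31
[q^17] f(17)=17,f(1)=1 ⇒ 18
d|18:{18,9,6,3,2,1}  Σf=18+9+6+3+2+1=39
q^19  k|19↦f(k): 19:19 1:1  a_19=20
d|20:{20,10,5,4,2,1}  Σf=20+10+5+4+2+1=42
n=21: 21·1 7·3 3·7 1·21  f→[21+7+3+1]=32

31, 18, 39, 20, 42, 32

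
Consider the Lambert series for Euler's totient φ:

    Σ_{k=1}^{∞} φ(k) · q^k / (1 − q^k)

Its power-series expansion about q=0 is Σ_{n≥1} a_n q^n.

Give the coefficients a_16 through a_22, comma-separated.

d|16:{16,8,4,2,1}  Σφ=8+4+2+1+1=16
n=17: 17·1 1·17  φ→[16+1]=17
n=18: 18·1 9·2 6·3 3·6 2·9 1·18  φ→[6+6+2+2+1+1]=18
[q^19] φ(19)=18,φ(1)=1 ⇒ 19
q^20  k|20↦φ(k): 20:8 10:4 5:4 4:2 2:1 1:1  a_20=20
[q^21] φ(21)=12,φ(7)=6,φ(3)=2,φ(1)=1 ⇒ 21
q^22  k|22↦φ(k): 22:10 11:10 2:1 1:1  a_22=22

16, 17, 18, 19, 20, 21, 22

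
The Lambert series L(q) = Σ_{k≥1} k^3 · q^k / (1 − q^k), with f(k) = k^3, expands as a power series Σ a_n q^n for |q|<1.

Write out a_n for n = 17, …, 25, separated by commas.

[q^17] f(1)=1,f(17)=4913 ⇒ 4914
d|18:{1,2,3,6,9,18}  Σf=1+8+27+216+729+5832=6813
d|19:{1,19}  Σf=1+6859=6860
[q^20] f(20)=8000,f(10)=1000,f(5)=125,f(4)=64,f(2)=8,f(1)=1 ⇒ 9198
n=21: 21·1 7·3 3·7 1·21  f→[9261+343+27+1]=9632
q^22  k|22↦f(k): 22:10648 11:1331 2:8 1:1  a_22=11988
[q^23] f(23)=12167,f(1)=1 ⇒ 12168
d|24:{24,12,8,6,4,3,2,1}  Σf=13824+1728+512+216+64+27+8+1=16380
d|25:{25,5,1}  Σf=15625+125+1=15751

4914, 6813, 6860, 9198, 9632, 11988, 12168, 16380, 15751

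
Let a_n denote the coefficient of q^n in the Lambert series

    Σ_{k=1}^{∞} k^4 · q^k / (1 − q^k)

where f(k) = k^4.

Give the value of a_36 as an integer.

a_36 = 1813539

n=36: 1·36 2·18 3·12 4·9 6·6 9·4 12·3 18·2 36·1  f→[1+16+81+256+1296+6561+20736+104976+1679616]=1813539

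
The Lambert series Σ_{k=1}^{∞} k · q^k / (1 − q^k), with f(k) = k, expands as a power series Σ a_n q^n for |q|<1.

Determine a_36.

a_36 = 91

[q^36] f(1)=1,f(2)=2,f(3)=3,f(4)=4,f(6)=6,f(9)=9,f(12)=12,f(18)=18,f(36)=36 ⇒ 91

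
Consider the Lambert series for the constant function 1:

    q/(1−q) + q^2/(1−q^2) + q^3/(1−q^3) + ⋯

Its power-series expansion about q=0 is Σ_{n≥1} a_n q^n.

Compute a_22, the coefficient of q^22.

a_22 = 4

q^22  k|22↦f(k): 1:1 2:1 11:1 22:1  a_22=4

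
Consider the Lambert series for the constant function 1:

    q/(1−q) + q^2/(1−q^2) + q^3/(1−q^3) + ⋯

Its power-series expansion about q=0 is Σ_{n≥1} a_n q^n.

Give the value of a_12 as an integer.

[q^12] f(1)=1,f(2)=1,f(3)=1,f(4)=1,f(6)=1,f(12)=1 ⇒ 6

a_12 = 6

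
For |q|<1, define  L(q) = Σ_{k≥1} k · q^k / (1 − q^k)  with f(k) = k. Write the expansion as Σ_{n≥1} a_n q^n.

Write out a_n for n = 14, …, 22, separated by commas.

24, 24, 31, 18, 39, 20, 42, 32, 36

n=14: 14·1 7·2 2·7 1·14  f→[14+7+2+1]=24
n=15: 15·1 5·3 3·5 1·15  f→[15+5+3+1]=24
d|16:{1,2,4,8,16}  Σf=1+2+4+8+16=31
d|17:{1,17}  Σf=1+17=18
n=18: 18·1 9·2 6·3 3·6 2·9 1·18  f→[18+9+6+3+2+1]=39
d|19:{1,19}  Σf=1+19=20
d|20:{20,10,5,4,2,1}  Σf=20+10+5+4+2+1=42
q^21  k|21↦f(k): 1:1 3:3 7:7 21:21  a_21=32
n=22: 1·22 2·11 11·2 22·1  f→[1+2+11+22]=36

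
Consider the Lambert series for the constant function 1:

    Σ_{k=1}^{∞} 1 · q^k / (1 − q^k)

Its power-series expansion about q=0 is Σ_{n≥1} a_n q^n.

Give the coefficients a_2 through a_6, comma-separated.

2, 2, 3, 2, 4

[q^2] f(2)=1,f(1)=1 ⇒ 2
q^3  k|3↦f(k): 3:1 1:1  a_3=2
q^4  k|4↦f(k): 1:1 2:1 4:1  a_4=3
d|5:{1,5}  Σf=1+1=2
n=6: 6·1 3·2 2·3 1·6  f→[1+1+1+1]=4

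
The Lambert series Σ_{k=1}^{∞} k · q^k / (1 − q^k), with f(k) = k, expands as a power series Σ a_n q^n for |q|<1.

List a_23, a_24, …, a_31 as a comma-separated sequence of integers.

24, 60, 31, 42, 40, 56, 30, 72, 32

n=23: 1·23 23·1  f→[1+23]=24
n=24: 24·1 12·2 8·3 6·4 4·6 3·8 2·12 1·24  f→[24+12+8+6+4+3+2+1]=60
d|25:{1,5,25}  Σf=1+5+25=31
q^26  k|26↦f(k): 1:1 2:2 13:13 26:26  a_26=42
q^27  k|27↦f(k): 1:1 3:3 9:9 27:27  a_27=40
n=28: 1·28 2·14 4·7 7·4 14·2 28·1  f→[1+2+4+7+14+28]=56
d|29:{1,29}  Σf=1+29=30
q^30  k|30↦f(k): 1:1 2:2 3:3 5:5 6:6 10:10 15:15 30:30  a_30=72
n=31: 31·1 1·31  f→[31+1]=32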